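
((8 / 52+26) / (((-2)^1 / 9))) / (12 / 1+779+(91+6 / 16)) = -4080 / 30589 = -0.13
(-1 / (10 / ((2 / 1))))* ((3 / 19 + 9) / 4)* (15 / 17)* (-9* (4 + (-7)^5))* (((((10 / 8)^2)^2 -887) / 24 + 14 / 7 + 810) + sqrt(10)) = -62658767134269 / 1323008 -39470247* sqrt(10) / 646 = -47554051.11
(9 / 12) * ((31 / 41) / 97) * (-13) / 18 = -403 / 95448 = -0.00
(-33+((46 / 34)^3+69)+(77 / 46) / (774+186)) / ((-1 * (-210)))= 1192594843 / 6508742400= 0.18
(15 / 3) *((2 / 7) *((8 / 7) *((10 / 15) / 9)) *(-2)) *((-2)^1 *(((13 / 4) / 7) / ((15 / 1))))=416 / 27783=0.01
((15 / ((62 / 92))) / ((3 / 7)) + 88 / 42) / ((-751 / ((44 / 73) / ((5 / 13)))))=-0.11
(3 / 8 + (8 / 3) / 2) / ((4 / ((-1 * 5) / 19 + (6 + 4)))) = 7585 / 1824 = 4.16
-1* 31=-31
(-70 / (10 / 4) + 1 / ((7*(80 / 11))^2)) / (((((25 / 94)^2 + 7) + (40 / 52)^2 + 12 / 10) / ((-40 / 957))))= 364223540551 / 2758174107304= 0.13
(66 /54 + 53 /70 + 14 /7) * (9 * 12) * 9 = 135378 /35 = 3867.94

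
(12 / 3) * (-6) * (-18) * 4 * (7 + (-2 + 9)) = 24192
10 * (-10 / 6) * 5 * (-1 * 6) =500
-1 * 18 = -18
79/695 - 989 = -687276/695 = -988.89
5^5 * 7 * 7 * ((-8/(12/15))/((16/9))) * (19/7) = -2337890.62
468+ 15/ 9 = 1409/ 3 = 469.67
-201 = -201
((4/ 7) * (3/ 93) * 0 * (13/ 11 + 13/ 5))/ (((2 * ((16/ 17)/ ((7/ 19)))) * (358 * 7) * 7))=0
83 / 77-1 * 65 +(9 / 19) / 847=-1028689 / 16093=-63.92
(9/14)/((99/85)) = 85/154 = 0.55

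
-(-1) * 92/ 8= 23/ 2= 11.50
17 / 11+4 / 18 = 1.77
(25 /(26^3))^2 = 625 /308915776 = 0.00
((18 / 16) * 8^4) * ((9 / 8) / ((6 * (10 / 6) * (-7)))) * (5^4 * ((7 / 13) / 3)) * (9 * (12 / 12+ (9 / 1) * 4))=-35964000 / 13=-2766461.54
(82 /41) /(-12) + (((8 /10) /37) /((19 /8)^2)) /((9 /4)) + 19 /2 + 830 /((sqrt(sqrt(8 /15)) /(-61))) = 5610964 /601065 - 25315 * 30^(1 /4) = -59236.56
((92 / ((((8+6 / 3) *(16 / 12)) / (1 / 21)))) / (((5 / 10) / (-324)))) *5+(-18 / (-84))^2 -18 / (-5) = -1039707 / 980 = -1060.93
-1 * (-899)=899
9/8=1.12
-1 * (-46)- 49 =-3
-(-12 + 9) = 3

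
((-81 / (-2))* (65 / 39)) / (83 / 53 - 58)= -2385 / 1994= -1.20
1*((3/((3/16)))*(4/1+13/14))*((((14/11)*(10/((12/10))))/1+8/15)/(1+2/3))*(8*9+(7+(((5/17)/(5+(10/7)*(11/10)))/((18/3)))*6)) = 1363347528/32725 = 41660.73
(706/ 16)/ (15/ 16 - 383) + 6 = 35972/ 6113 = 5.88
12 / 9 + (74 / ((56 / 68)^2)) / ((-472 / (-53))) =1885211 / 138768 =13.59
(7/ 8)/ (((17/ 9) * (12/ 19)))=399/ 544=0.73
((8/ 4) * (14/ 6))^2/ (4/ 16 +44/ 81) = 7056/ 257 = 27.46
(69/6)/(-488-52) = -23/1080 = -0.02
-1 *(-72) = 72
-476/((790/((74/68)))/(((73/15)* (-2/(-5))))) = -37814/29625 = -1.28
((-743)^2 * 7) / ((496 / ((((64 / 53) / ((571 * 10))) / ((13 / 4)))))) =30914744 / 60979945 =0.51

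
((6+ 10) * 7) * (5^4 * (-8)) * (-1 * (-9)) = -5040000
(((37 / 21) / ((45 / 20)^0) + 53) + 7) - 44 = 373 / 21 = 17.76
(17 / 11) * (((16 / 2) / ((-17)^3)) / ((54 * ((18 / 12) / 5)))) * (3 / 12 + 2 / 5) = -26 / 257499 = -0.00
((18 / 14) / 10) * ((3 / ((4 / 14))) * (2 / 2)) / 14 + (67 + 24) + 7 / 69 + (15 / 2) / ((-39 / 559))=-314957 / 19320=-16.30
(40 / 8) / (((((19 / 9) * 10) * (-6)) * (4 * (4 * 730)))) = -0.00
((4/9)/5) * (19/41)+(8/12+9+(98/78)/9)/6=361697/215865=1.68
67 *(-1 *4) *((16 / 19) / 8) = -536 / 19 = -28.21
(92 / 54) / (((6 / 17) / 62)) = 299.28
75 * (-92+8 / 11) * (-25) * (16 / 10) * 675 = 2033100000 / 11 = 184827272.73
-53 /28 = -1.89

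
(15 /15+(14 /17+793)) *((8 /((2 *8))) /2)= 3378 /17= 198.71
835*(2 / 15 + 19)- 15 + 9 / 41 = 1963271 / 123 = 15961.55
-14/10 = -7/5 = -1.40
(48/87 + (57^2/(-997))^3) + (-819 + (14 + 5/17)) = -409798809885661/488576297689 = -838.76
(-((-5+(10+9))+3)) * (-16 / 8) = 34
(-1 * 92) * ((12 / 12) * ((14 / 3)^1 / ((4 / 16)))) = -5152 / 3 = -1717.33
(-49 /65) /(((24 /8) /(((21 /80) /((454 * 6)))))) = -0.00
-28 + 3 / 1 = -25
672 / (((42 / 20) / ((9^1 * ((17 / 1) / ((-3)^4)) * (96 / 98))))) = 592.11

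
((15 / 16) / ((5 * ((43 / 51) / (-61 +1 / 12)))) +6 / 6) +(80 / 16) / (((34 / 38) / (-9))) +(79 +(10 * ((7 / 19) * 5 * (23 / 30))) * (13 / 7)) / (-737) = -2878723163 / 45705792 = -62.98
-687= -687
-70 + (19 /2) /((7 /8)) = -414 /7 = -59.14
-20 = -20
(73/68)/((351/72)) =146/663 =0.22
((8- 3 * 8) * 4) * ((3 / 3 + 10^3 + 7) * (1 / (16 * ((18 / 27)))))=-6048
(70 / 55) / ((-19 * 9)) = -14 / 1881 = -0.01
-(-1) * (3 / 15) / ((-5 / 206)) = -206 / 25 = -8.24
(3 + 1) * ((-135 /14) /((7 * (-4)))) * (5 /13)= 675 /1274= 0.53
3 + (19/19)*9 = 12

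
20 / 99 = 0.20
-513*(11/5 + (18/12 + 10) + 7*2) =-142101/10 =-14210.10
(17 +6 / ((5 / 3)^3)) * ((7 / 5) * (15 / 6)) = 64.04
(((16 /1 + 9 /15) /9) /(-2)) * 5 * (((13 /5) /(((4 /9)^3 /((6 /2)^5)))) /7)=-21237957 /4480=-4740.62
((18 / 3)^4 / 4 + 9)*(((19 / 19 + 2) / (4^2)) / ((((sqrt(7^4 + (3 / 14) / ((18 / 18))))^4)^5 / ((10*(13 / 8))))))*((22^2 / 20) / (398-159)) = 7102227729765168 / 440542125107716599471059411500391643404674095311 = 0.00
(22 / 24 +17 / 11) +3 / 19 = 6571 / 2508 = 2.62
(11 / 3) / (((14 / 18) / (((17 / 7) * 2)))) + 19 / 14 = 2377 / 98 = 24.26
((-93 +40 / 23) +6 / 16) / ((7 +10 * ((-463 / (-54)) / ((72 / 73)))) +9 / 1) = -4063689 / 4602277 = -0.88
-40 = -40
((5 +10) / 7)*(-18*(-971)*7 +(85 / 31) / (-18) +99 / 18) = 170680130 / 651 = 262181.46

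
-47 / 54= -0.87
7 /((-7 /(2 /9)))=-2 /9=-0.22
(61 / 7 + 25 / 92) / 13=5787 / 8372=0.69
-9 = -9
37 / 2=18.50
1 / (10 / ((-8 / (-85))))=4 / 425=0.01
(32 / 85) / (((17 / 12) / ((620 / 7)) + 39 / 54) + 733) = 142848 / 278409629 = 0.00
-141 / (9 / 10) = -470 / 3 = -156.67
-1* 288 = -288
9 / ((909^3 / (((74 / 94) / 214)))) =37 / 839384164098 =0.00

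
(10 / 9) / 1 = 10 / 9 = 1.11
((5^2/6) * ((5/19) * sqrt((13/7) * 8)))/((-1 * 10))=-25 * sqrt(182)/798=-0.42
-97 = -97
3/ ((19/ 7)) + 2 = 59/ 19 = 3.11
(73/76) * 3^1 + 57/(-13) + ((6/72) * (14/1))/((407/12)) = -1.47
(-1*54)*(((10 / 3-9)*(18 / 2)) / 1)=2754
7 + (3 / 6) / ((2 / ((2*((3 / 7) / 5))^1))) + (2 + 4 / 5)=689 / 70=9.84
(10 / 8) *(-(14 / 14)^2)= -5 / 4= -1.25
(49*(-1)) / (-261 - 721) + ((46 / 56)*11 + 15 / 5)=12.09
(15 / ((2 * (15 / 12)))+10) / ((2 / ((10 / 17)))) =80 / 17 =4.71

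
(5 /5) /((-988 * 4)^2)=1 /15618304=0.00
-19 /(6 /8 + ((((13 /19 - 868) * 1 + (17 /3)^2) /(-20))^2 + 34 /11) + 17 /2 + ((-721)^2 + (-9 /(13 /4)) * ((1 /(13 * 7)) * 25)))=-0.00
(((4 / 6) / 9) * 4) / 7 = 8 / 189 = 0.04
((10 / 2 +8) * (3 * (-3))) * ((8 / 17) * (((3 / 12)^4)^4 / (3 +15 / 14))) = -273 / 86704652288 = -0.00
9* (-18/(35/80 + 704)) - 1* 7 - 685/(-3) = 2492056/11271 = 221.10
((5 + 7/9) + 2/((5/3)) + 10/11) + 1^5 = 4399/495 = 8.89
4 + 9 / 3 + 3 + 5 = 15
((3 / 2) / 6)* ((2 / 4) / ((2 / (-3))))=-3 / 16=-0.19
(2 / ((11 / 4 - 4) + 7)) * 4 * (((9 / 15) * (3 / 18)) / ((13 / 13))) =16 / 115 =0.14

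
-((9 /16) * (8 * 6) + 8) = -35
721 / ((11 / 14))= 10094 / 11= 917.64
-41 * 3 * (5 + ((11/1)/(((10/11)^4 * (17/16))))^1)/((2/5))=-13171824/2125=-6198.51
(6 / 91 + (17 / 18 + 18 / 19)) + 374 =11700557 / 31122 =375.96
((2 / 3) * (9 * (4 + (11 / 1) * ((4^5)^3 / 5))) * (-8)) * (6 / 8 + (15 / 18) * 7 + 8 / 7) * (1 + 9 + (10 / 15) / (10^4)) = -8760564568535.58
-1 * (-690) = 690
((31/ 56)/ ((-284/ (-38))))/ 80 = 589/ 636160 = 0.00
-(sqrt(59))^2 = -59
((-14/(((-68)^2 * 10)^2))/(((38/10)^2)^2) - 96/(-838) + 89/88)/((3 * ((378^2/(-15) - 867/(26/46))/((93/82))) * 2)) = -19424457632136793925/1009390254928275012745216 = -0.00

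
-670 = -670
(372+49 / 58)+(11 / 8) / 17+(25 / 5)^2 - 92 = 1206571 / 3944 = 305.93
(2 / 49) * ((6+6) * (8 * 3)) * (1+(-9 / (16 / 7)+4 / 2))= -540 / 49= -11.02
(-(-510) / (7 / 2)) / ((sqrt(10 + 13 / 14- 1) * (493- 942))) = -1020 * sqrt(1946) / 436877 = -0.10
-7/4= -1.75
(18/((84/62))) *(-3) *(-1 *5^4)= 174375/7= 24910.71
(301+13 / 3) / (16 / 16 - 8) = -916 / 21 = -43.62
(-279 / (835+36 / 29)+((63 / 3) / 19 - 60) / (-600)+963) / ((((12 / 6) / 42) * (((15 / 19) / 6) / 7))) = 13042194155781 / 12125500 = 1075600.52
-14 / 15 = -0.93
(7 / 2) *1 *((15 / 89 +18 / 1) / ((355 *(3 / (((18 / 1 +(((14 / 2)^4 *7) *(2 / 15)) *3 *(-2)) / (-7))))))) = 18093691 / 157975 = 114.54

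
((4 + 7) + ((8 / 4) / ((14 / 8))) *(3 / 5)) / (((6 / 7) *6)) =409 / 180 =2.27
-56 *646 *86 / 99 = -3111136 / 99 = -31425.62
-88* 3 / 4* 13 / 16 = -53.62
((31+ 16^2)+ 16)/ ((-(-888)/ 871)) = 87971/ 296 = 297.20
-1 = -1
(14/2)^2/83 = 49/83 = 0.59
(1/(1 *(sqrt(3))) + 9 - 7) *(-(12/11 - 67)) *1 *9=2175 *sqrt(3)/11 + 13050/11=1528.84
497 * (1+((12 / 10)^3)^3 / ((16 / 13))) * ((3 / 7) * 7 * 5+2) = 85683446597 / 1953125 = 43869.92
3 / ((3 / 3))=3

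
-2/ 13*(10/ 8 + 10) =-1.73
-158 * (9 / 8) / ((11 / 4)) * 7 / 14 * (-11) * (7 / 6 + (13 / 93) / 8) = 208797 / 496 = 420.96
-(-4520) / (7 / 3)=13560 / 7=1937.14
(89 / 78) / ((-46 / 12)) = -89 / 299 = -0.30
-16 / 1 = -16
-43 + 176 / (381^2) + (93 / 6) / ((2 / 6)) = 1016479 / 290322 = 3.50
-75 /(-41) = 75 /41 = 1.83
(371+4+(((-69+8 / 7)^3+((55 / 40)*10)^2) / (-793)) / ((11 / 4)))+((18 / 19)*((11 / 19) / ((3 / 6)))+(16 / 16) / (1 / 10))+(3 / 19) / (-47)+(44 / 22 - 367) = 164.29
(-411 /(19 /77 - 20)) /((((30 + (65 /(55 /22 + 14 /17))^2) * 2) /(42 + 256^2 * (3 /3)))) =4416684234809 /2670455190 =1653.91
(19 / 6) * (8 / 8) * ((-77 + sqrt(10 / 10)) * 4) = -2888 / 3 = -962.67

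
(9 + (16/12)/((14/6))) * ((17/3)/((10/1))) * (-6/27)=-1139/945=-1.21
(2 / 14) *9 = 9 / 7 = 1.29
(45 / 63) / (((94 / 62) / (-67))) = -10385 / 329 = -31.57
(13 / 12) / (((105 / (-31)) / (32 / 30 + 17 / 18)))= -72943 / 113400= -0.64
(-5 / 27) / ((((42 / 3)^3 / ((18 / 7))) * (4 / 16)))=-5 / 7203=-0.00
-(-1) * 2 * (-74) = -148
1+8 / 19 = 27 / 19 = 1.42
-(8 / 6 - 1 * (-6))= -22 / 3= -7.33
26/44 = 13/22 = 0.59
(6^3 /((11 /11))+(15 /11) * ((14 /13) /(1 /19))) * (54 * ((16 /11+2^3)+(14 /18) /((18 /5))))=127368.63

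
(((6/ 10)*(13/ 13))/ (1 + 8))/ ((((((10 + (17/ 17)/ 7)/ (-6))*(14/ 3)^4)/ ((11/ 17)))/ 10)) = -891/ 1656004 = -0.00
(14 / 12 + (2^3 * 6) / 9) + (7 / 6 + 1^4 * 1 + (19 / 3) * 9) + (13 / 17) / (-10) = 65.59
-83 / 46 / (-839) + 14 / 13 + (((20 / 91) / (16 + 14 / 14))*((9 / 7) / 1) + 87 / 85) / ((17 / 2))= 3283124919 / 2732648170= 1.20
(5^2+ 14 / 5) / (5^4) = 0.04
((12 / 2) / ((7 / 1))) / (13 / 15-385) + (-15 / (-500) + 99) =199709301 / 2016700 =99.03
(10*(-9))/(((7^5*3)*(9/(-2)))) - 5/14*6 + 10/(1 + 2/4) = 228115/50421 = 4.52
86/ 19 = 4.53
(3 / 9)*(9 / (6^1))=1 / 2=0.50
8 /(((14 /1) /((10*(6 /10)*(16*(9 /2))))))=1728 /7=246.86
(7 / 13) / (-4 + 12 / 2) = 7 / 26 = 0.27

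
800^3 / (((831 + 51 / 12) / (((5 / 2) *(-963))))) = -4930560000000 / 3341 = -1475773720.44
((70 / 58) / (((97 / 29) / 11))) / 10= 77 / 194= 0.40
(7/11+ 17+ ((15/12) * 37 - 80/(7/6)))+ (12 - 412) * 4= -494243/308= -1604.69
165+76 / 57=499 / 3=166.33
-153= -153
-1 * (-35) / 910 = 0.04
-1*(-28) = 28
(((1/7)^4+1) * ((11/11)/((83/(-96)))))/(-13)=230592/2590679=0.09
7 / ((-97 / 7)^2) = 343 / 9409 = 0.04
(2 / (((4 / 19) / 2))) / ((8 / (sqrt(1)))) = 19 / 8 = 2.38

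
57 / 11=5.18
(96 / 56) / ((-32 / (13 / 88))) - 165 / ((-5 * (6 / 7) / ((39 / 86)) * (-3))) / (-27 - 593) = 48373 / 32845120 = 0.00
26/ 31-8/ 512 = 1633/ 1984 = 0.82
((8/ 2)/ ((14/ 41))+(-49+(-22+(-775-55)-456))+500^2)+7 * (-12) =248570.71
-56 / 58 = -28 / 29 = -0.97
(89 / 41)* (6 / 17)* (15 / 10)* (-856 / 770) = -342828 / 268345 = -1.28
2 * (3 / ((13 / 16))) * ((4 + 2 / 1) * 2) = 1152 / 13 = 88.62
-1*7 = -7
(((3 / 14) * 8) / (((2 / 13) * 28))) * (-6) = -117 / 49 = -2.39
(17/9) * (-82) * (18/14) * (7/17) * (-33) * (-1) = -2706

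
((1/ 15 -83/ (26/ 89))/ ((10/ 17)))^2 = 3546604197049/ 15210000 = 233175.82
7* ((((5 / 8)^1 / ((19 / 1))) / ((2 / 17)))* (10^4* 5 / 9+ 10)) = 14901775 / 1368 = 10893.11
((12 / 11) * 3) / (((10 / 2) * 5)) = 36 / 275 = 0.13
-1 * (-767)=767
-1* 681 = -681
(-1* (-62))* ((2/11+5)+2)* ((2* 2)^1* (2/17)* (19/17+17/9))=18024640/28611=629.99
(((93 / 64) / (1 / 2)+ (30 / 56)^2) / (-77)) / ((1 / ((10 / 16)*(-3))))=75105 / 965888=0.08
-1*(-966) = 966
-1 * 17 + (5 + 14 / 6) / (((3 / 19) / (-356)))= -148961 / 9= -16551.22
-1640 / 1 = -1640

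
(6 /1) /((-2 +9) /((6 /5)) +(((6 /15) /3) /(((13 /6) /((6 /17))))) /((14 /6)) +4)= 278460 /456797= 0.61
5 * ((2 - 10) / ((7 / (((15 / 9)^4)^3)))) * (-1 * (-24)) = -78125000000 / 1240029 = -63002.56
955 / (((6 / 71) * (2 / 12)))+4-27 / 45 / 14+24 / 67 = 318025689 / 4690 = 67809.32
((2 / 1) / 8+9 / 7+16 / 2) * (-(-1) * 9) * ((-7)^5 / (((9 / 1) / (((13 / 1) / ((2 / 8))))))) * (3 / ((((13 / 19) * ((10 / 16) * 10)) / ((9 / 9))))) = -146163276 / 25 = -5846531.04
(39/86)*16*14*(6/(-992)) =-0.61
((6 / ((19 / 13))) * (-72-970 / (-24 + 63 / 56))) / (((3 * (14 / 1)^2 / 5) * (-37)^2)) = -176020 / 233240637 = -0.00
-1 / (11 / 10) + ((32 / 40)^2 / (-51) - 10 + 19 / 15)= -45137 / 4675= -9.65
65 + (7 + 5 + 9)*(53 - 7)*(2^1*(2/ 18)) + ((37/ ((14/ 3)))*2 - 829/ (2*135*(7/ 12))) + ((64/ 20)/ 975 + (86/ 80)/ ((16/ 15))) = 3816820583/ 13104000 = 291.27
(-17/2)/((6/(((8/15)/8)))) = -17/180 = -0.09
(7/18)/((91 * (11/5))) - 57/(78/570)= -1072165/2574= -416.54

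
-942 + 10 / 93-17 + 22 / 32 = -1425809 / 1488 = -958.20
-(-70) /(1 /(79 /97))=5530 /97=57.01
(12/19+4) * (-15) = -1320/19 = -69.47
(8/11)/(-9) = -8/99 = -0.08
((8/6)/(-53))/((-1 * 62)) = 2/4929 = 0.00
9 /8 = 1.12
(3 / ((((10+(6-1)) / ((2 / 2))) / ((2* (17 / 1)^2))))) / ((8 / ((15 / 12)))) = 289 / 16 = 18.06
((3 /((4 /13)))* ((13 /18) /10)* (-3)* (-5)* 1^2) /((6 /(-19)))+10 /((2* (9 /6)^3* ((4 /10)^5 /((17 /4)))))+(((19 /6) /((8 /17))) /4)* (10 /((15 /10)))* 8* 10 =1277551 /864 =1478.65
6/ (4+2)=1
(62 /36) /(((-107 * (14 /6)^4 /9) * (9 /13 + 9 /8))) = -4836 /1798349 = -0.00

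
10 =10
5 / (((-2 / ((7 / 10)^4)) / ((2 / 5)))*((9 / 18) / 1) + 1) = -12005 / 22599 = -0.53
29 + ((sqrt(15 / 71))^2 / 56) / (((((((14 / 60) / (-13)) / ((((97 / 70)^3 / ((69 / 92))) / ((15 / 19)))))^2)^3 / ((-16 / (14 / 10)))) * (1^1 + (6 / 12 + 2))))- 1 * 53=-3034597918562.72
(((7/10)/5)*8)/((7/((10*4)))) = 32/5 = 6.40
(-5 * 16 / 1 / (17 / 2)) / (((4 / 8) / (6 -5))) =-320 / 17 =-18.82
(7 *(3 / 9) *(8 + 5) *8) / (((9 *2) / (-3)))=-364 / 9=-40.44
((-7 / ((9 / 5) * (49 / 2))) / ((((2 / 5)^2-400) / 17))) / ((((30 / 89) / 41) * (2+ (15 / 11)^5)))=14691877475 / 120186701964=0.12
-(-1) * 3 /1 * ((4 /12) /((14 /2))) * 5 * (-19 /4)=-95 /28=-3.39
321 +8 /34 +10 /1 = 5631 /17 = 331.24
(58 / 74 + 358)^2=176225625 / 1369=128725.80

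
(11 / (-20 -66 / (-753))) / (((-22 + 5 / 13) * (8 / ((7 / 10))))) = 35893 / 16050720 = 0.00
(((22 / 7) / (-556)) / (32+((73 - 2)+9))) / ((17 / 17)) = -11 / 217952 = -0.00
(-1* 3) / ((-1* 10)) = 3 / 10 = 0.30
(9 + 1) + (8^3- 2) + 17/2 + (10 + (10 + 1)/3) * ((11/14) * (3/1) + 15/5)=4212/7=601.71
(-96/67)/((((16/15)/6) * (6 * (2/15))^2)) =-3375/268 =-12.59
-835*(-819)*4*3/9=911820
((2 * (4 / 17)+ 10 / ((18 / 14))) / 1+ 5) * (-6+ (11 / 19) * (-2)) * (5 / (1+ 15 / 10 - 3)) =162160 / 171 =948.30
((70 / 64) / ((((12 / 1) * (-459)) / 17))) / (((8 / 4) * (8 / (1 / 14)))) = -5 / 331776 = -0.00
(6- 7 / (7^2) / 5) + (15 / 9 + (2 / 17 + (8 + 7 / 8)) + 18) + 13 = 680167 / 14280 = 47.63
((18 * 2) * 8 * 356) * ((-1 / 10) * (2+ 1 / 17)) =-358848 / 17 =-21108.71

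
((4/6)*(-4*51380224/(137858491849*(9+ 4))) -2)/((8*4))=-5376686703007/86023698913776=-0.06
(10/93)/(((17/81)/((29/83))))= 7830/43741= 0.18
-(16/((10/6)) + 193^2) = -37258.60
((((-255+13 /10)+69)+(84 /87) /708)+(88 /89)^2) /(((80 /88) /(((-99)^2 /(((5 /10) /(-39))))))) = 154495713.71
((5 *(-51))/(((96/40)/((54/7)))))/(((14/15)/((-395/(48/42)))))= 67989375/224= 303524.00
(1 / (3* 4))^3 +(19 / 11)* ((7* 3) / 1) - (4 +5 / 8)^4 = -512498905 / 1216512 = -421.29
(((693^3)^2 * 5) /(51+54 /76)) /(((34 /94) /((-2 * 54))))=-7121694880836883897704 /2227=-3197887238813149482.58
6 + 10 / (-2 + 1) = -4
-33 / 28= -1.18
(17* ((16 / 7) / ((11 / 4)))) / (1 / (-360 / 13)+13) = 391680 / 359359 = 1.09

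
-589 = -589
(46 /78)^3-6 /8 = -129289 /237276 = -0.54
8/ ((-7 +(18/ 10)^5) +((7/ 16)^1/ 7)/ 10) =800000/ 1190193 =0.67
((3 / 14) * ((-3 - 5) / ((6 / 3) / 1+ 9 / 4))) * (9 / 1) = -432 / 119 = -3.63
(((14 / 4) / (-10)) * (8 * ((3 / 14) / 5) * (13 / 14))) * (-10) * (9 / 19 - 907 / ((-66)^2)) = 0.30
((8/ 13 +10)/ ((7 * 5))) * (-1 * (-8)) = 1104/ 455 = 2.43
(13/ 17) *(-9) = -117/ 17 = -6.88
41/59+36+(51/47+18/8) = 444013/11092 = 40.03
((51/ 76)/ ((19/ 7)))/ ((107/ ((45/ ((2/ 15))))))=240975/ 309016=0.78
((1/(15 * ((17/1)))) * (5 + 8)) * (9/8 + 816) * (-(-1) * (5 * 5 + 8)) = 1374.69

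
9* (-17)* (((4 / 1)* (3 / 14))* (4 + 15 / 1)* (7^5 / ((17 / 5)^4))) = -1539641250 / 4913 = -313381.08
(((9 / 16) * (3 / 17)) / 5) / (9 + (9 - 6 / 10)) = 9 / 7888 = 0.00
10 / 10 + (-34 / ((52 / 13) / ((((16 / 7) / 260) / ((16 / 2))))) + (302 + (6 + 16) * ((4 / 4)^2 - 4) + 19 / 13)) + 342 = 1056423 / 1820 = 580.45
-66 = -66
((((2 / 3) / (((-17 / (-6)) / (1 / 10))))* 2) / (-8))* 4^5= -512 / 85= -6.02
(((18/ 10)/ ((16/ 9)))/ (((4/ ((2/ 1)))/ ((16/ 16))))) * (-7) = -567/ 160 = -3.54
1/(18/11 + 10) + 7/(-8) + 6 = 667/128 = 5.21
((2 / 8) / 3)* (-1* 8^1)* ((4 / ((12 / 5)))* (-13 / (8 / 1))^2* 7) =-5915 / 288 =-20.54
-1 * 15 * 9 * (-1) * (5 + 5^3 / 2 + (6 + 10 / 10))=20115 / 2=10057.50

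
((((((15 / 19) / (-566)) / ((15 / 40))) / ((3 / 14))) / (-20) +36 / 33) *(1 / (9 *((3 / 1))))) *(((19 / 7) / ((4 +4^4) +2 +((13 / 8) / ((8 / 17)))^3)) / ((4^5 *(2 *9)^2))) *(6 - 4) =24796928 / 11362684645497339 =0.00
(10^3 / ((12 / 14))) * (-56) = -196000 / 3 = -65333.33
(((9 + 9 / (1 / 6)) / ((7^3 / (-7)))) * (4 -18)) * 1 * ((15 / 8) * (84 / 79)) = 2835 / 79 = 35.89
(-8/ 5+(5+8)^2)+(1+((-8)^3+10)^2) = 1260862/ 5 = 252172.40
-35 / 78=-0.45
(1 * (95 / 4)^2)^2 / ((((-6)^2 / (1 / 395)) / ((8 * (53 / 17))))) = 863376625 / 1547136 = 558.05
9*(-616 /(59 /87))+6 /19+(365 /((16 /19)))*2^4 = -1389743 /1121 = -1239.74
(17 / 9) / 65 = 17 / 585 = 0.03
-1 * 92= -92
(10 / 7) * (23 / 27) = 230 / 189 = 1.22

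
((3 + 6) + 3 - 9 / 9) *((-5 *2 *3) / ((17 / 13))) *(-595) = 150150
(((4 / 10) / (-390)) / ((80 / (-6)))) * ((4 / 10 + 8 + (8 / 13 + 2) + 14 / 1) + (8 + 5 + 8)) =2991 / 845000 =0.00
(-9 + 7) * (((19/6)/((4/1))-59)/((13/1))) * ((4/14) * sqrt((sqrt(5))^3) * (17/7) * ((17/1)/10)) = 403733 * 5^(3/4)/38220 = 35.32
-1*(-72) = 72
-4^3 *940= -60160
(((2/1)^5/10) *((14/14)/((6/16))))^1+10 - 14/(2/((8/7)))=158/15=10.53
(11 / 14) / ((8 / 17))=187 / 112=1.67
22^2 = 484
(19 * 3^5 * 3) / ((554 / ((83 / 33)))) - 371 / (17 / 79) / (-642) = 1090243475 / 16627479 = 65.57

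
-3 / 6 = -1 / 2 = -0.50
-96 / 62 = -48 / 31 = -1.55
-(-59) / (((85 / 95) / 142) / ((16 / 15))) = 9987.89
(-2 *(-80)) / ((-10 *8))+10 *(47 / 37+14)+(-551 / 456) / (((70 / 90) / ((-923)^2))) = -2742047195 / 2072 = -1323381.85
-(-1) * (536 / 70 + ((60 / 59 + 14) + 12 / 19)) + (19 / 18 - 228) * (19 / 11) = -2864173721 / 7768530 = -368.69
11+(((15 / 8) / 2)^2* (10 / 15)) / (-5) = 1393 / 128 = 10.88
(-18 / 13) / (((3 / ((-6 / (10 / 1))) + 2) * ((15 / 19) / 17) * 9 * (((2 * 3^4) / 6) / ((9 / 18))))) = 323 / 15795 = 0.02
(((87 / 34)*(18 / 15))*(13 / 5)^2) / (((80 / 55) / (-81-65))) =-35419527 / 17000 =-2083.50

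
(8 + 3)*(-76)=-836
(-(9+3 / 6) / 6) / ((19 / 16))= -4 / 3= -1.33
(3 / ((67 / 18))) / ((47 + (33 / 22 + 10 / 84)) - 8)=1134 / 57151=0.02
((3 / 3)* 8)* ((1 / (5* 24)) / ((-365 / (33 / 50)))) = -11 / 91250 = -0.00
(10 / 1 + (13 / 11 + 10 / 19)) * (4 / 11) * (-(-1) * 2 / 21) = 19576 / 48279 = 0.41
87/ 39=29/ 13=2.23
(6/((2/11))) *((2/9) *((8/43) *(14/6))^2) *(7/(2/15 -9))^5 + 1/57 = -5580236471/13734921153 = -0.41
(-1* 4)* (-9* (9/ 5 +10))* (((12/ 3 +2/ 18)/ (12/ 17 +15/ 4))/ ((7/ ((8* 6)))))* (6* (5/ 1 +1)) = 342014976/ 3535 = 96751.05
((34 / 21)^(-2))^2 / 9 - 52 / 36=-17177887 / 12027024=-1.43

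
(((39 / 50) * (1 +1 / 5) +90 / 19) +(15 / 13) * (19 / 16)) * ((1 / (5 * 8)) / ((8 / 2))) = 3479259 / 79040000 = 0.04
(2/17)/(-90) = -0.00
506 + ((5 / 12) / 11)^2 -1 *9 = 8659753 / 17424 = 497.00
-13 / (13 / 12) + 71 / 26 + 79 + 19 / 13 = 1851 / 26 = 71.19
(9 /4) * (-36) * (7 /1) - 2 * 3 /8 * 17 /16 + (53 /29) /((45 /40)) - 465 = -17224703 /16704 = -1031.17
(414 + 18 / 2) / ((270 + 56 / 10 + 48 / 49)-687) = -103635 / 100553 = -1.03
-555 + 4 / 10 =-2773 / 5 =-554.60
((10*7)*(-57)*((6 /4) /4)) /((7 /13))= -11115 /4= -2778.75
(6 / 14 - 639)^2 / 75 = 266412 / 49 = 5436.98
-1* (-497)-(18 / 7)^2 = 24029 / 49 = 490.39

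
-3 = -3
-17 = -17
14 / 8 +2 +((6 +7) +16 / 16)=71 / 4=17.75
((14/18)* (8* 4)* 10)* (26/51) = 126.88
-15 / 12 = -5 / 4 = -1.25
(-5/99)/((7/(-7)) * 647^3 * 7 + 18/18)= 1/37538427168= 0.00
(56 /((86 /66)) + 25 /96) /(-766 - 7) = -178483 /3190944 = -0.06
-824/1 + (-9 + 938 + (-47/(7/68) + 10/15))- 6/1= -7495/21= -356.90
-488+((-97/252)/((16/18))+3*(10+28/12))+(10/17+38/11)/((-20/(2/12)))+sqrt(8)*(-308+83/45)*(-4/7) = -94555191/209440+110216*sqrt(2)/315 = 43.36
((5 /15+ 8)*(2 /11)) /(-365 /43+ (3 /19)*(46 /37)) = -1511450 /8271813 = -0.18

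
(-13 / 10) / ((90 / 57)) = -247 / 300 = -0.82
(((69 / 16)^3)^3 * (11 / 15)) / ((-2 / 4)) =-756647.14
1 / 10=0.10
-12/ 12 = -1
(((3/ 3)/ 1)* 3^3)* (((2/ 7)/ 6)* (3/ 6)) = 9/ 14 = 0.64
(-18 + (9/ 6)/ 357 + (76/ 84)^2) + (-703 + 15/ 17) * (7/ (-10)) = 35558657/ 74970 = 474.31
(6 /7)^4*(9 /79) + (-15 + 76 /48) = -30398351 /2276148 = -13.36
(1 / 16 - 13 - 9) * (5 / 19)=-1755 / 304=-5.77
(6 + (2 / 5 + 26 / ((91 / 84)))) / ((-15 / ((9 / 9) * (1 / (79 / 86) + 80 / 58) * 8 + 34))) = -6238384 / 57275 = -108.92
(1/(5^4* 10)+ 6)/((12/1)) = 37501/75000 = 0.50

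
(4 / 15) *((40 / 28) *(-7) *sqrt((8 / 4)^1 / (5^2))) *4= -32 *sqrt(2) / 15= -3.02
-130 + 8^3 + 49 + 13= 444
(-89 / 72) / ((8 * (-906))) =89 / 521856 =0.00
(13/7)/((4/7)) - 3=0.25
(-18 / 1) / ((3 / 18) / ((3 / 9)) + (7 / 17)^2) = -1156 / 43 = -26.88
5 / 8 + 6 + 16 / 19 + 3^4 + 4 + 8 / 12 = 42469 / 456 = 93.13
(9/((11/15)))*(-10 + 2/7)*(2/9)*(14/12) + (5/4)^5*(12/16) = -1289515/45056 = -28.62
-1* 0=0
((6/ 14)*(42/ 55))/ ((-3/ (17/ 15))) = -34/ 275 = -0.12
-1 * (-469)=469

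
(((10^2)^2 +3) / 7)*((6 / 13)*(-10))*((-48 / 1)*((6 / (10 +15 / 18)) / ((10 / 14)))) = 207422208 / 845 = 245470.07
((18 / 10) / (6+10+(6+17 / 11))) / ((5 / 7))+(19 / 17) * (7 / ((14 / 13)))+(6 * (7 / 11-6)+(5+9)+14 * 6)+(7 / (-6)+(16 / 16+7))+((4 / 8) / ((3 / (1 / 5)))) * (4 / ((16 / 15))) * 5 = 334803137 / 4151400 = 80.65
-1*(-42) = 42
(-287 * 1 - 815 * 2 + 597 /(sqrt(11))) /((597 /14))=-8946 /199 + 14 * sqrt(11) /11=-40.73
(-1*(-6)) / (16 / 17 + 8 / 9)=459 / 140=3.28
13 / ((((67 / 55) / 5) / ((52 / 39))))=14300 / 201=71.14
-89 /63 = -1.41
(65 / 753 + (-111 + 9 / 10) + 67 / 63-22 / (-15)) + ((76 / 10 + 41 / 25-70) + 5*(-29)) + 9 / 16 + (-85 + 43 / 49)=-17569029109 / 44276400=-396.80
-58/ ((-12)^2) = -29/ 72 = -0.40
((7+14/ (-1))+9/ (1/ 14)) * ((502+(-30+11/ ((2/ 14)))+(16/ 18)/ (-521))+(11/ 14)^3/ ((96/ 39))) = 3844059400247/ 58818816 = 65354.25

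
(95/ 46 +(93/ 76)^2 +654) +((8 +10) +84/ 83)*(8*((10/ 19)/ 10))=7338804965/ 11026384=665.57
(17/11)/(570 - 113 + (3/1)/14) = 238/70411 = 0.00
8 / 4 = 2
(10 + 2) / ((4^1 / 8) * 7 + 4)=8 / 5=1.60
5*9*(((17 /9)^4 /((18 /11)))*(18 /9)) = 4593655 /6561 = 700.15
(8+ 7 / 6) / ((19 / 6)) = 55 / 19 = 2.89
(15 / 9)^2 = 25 / 9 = 2.78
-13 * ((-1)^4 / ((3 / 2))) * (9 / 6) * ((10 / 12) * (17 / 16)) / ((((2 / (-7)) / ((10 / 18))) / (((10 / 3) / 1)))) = 193375 / 2592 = 74.60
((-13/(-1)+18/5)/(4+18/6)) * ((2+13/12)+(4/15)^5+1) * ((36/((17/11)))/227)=11327792773/11396109375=0.99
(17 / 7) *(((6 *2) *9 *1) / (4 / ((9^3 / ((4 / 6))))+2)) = 2007666 / 15337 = 130.90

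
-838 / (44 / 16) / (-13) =23.44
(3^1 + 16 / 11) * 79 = 3871 / 11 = 351.91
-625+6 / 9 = -1873 / 3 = -624.33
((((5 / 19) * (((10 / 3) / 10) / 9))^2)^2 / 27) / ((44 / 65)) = 40625 / 82278412002468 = 0.00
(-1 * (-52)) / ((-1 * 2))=-26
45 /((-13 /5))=-225 /13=-17.31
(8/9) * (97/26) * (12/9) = 4.42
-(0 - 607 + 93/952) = 577771/952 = 606.90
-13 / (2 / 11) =-143 / 2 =-71.50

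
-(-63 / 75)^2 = -441 / 625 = -0.71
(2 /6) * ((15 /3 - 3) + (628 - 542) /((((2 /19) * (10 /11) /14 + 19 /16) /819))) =549591662 /27957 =19658.46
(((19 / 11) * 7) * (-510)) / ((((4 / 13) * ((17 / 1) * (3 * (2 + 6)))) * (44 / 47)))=-406315 / 7744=-52.47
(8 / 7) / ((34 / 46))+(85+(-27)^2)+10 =98240 / 119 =825.55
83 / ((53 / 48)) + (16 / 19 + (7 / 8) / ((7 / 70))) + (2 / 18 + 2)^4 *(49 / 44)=15535562047 / 145352394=106.88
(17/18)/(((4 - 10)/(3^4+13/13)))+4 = -481/54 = -8.91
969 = 969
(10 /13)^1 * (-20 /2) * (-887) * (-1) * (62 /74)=-2749700 /481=-5716.63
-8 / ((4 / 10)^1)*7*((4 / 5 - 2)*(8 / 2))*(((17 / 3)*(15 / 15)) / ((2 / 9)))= 17136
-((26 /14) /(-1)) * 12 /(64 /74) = 1443 /56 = 25.77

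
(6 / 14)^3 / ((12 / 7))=9 / 196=0.05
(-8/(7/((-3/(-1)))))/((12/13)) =-26/7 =-3.71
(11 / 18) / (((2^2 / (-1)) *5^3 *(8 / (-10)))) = 11 / 7200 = 0.00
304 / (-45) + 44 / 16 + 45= 7379 / 180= 40.99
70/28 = 5/2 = 2.50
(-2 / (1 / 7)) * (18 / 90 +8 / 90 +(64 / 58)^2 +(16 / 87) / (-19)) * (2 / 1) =-30136036 / 719055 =-41.91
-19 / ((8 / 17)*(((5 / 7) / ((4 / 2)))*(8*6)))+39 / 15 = 47 / 192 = 0.24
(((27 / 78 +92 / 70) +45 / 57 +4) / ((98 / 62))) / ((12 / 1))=0.34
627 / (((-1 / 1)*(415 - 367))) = -13.06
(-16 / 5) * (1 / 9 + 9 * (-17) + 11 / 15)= 109552 / 225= 486.90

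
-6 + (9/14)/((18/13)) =-155/28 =-5.54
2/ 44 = 1/ 22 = 0.05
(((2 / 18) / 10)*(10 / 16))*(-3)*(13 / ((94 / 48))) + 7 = 645 / 94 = 6.86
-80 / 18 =-40 / 9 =-4.44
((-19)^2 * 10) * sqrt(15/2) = 1805 * sqrt(30) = 9886.39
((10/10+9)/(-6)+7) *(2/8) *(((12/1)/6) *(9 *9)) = 216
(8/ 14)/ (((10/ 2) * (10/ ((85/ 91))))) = 34/ 3185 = 0.01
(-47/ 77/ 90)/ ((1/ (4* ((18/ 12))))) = -47/ 1155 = -0.04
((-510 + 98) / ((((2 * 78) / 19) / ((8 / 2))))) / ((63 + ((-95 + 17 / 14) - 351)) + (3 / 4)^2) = 876736 / 1665183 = 0.53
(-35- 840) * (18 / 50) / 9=-35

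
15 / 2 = 7.50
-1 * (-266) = 266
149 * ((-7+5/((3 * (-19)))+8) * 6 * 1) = 15496/19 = 815.58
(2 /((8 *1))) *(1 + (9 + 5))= 15 /4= 3.75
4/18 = 2/9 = 0.22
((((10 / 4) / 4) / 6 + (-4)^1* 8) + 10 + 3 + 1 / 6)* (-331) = 297569 / 48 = 6199.35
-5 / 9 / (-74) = 5 / 666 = 0.01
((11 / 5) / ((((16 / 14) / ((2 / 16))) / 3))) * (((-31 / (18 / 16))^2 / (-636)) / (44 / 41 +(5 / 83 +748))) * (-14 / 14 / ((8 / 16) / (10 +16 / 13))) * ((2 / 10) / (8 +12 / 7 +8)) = 4150833071 / 14227393950900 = 0.00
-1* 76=-76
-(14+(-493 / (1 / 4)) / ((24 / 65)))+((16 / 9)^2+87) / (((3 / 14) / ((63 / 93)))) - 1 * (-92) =28644769 / 5022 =5703.86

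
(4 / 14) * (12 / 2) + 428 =3008 / 7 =429.71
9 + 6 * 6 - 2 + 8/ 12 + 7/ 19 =2510/ 57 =44.04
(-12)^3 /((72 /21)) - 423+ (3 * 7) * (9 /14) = -1827 /2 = -913.50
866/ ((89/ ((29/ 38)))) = 12557/ 1691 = 7.43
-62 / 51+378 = 19216 / 51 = 376.78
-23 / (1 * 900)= -0.03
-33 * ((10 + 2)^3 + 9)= -57321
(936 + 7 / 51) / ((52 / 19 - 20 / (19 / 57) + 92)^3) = 327469237 / 14662296000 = 0.02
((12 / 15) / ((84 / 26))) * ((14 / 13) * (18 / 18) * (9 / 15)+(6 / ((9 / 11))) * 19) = 54592 / 1575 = 34.66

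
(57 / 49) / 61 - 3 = -2.98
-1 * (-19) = 19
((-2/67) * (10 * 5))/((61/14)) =-1400/4087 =-0.34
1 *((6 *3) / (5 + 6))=18 / 11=1.64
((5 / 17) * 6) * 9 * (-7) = -111.18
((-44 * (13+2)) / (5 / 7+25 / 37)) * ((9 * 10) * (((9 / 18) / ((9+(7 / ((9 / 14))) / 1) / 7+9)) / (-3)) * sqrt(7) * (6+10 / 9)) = 11316.72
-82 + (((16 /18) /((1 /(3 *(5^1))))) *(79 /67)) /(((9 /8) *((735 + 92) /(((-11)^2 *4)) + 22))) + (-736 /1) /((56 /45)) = -19553771942 /29061585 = -672.84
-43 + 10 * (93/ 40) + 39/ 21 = -501/ 28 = -17.89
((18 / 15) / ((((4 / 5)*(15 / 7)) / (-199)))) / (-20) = 1393 / 200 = 6.96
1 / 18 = 0.06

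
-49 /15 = -3.27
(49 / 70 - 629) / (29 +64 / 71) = -446093 / 21230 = -21.01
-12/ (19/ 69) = -828/ 19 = -43.58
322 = 322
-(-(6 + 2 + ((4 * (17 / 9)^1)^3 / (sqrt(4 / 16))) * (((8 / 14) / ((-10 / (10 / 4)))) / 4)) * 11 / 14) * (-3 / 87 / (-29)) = -640156 / 30041361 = -0.02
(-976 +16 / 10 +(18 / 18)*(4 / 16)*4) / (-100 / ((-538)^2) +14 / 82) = -14439420467 / 2527510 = -5712.90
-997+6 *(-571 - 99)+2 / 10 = -25084 / 5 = -5016.80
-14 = -14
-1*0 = 0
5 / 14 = 0.36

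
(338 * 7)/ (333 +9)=1183/ 171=6.92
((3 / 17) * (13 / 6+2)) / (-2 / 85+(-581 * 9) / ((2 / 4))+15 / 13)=-1625 / 23109682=-0.00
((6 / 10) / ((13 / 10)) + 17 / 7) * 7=263 / 13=20.23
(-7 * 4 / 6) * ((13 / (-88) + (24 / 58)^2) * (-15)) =60865 / 37004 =1.64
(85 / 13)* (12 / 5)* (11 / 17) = 132 / 13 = 10.15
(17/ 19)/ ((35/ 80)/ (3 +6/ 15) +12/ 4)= 4624/ 16169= 0.29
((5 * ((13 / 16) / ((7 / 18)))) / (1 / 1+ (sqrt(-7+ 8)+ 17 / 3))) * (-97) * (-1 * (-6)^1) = -510705 / 644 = -793.02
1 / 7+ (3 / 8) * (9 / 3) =71 / 56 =1.27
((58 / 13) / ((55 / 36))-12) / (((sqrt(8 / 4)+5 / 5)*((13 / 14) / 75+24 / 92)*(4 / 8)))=62712720 / 943657-62712720*sqrt(2) / 943657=-27.53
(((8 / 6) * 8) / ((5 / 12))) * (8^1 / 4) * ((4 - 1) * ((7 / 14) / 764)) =96 / 955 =0.10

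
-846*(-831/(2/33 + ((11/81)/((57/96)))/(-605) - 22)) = -29753817885/928546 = -32043.45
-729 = -729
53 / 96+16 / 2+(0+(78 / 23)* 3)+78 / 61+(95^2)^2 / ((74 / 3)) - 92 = 16455273884515 / 4983456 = 3301980.37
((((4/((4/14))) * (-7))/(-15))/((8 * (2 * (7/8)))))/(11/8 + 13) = 56/1725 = 0.03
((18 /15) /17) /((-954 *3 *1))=-0.00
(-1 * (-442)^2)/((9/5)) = -976820/9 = -108535.56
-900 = -900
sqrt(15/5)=sqrt(3)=1.73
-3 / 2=-1.50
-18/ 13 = -1.38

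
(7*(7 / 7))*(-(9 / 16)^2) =-567 / 256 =-2.21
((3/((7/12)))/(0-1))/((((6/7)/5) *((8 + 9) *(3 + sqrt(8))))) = -90/17 + 60 *sqrt(2)/17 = -0.30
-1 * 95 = -95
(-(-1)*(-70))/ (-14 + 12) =35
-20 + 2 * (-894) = -1808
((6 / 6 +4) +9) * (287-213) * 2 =2072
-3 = -3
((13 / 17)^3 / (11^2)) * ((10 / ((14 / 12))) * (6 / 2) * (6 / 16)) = 296595 / 8322622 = 0.04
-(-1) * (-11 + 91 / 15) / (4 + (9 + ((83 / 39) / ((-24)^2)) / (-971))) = -538042752 / 1417814945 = -0.38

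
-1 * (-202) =202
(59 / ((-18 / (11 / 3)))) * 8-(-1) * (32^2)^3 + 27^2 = 28991046335 / 27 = 1073742456.85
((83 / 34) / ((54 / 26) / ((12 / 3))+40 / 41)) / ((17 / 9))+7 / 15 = 1.33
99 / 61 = 1.62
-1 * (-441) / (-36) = -49 / 4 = -12.25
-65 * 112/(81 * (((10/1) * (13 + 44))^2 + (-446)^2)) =-910/5303637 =-0.00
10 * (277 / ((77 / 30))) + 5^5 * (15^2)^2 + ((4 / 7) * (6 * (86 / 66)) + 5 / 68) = 828357237077 / 5236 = 158204208.76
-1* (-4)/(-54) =-2/27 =-0.07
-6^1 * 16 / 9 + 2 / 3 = -10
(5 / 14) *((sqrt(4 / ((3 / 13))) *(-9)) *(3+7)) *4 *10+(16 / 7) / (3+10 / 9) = 144 / 259 - 6000 *sqrt(39) / 7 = -5352.30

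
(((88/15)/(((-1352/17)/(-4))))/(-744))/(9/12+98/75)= -1870/9697389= -0.00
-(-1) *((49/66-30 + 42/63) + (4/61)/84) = -805727/28182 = -28.59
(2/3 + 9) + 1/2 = 61/6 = 10.17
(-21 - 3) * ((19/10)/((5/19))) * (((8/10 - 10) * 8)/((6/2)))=531392/125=4251.14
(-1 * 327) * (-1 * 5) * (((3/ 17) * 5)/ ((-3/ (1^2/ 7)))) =-8175/ 119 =-68.70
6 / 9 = 2 / 3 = 0.67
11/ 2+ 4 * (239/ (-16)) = -217/ 4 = -54.25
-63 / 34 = -1.85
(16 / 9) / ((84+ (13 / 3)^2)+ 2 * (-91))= -16 / 713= -0.02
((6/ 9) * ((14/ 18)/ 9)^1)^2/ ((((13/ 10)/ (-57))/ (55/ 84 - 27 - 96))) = 17.81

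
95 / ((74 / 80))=3800 / 37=102.70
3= 3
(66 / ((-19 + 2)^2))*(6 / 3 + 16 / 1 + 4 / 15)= 6028 / 1445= 4.17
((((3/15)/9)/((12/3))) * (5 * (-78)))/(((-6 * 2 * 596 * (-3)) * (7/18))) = -13/50064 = -0.00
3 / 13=0.23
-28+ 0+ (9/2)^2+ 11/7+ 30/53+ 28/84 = -23503/4452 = -5.28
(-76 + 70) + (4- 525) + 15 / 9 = -1576 / 3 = -525.33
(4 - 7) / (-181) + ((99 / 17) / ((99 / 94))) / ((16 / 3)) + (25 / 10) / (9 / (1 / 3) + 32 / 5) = 4637843 / 4110872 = 1.13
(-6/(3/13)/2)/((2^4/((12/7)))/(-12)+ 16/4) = -117/29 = -4.03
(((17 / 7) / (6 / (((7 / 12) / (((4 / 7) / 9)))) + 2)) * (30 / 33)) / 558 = 119 / 79794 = 0.00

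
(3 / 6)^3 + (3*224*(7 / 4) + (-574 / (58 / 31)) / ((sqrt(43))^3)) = 9409 / 8 - 8897*sqrt(43) / 53621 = 1175.04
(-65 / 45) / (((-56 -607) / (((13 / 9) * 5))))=65 / 4131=0.02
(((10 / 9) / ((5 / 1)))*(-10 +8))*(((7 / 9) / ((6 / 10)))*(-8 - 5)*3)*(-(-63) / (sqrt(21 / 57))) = 1820*sqrt(133) / 9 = 2332.14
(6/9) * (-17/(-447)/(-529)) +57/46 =1757983/1418778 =1.24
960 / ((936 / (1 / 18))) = 20 / 351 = 0.06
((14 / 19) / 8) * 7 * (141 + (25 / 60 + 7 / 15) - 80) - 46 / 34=2988049 / 77520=38.55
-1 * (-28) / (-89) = -28 / 89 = -0.31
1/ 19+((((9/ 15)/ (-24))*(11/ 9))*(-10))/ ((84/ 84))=245/ 684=0.36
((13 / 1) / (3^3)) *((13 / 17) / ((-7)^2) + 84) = 909805 / 22491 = 40.45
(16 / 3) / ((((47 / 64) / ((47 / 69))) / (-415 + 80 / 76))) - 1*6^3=-8903288 / 3933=-2263.74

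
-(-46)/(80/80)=46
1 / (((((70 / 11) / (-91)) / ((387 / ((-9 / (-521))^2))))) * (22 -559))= 1669090709 / 48330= 34535.29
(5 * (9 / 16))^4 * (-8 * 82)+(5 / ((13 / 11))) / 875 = -382485751819 / 9318400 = -41046.29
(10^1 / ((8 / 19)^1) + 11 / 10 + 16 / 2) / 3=219 / 20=10.95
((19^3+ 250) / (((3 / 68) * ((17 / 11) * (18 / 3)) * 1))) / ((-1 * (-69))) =156398 / 621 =251.85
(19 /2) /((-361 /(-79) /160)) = 6320 /19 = 332.63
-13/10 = -1.30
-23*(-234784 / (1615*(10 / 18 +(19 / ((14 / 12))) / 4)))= 61854912 / 85595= 722.65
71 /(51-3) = 71 /48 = 1.48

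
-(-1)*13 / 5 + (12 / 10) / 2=16 / 5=3.20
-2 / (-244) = 1 / 122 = 0.01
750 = 750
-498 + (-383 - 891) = -1772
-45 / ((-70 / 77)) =99 / 2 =49.50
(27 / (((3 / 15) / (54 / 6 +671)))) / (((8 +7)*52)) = 1530 / 13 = 117.69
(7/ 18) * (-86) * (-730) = 24414.44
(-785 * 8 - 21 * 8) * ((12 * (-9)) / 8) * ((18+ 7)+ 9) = 2959632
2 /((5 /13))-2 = 16 /5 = 3.20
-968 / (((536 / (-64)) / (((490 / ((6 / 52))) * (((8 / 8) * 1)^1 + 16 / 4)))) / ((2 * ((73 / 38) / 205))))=7202074880 / 156579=45996.43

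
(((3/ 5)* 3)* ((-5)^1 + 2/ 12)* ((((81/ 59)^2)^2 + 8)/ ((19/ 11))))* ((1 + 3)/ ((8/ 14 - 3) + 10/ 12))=11253163136292/ 77127002765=145.90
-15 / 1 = -15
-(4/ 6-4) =10/ 3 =3.33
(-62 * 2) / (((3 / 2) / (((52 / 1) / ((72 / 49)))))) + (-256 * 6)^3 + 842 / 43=-4207326493366 / 1161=-3623881561.90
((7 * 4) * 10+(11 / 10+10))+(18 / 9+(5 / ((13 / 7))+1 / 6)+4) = 58492 / 195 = 299.96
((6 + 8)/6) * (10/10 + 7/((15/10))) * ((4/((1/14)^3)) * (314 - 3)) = 406210784/9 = 45134531.56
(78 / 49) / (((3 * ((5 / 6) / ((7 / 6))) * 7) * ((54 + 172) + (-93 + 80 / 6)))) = 78 / 107555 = 0.00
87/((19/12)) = 1044/19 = 54.95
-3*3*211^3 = -84545379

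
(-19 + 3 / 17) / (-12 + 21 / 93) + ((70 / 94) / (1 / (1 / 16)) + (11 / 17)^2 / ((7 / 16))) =288991613 / 111054608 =2.60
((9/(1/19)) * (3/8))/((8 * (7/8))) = 9.16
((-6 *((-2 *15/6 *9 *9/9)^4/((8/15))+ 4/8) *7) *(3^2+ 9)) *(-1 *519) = 6033516495489/2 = 3016758247744.50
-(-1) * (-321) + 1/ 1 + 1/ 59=-18879/ 59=-319.98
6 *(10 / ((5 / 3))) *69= 2484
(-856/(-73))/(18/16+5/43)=294464/31171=9.45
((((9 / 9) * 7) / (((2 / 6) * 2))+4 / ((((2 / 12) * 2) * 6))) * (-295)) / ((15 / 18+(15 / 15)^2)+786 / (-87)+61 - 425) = 641625 / 64589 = 9.93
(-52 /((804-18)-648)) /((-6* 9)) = 13 /1863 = 0.01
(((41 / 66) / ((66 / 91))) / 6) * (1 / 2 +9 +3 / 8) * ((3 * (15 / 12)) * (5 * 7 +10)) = 7368725 / 30976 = 237.88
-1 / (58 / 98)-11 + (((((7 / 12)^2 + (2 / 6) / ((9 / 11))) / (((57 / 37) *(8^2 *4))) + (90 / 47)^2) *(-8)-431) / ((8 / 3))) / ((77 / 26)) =-19360580256877 / 272758413312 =-70.98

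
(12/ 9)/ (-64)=-1/ 48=-0.02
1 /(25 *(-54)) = -1 /1350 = -0.00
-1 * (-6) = 6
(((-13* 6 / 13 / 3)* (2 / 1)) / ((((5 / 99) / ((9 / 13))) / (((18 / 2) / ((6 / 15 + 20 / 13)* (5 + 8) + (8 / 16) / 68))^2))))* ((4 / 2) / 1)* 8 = -427159941120 / 3819580453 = -111.83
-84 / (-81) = 28 / 27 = 1.04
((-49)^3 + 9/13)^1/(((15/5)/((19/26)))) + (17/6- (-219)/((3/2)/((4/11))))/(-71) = -22695805871/791934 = -28658.71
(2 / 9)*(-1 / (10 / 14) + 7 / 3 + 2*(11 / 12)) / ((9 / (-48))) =-3.28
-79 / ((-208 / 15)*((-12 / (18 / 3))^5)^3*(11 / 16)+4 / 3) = -395 / 1561948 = -0.00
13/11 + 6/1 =79/11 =7.18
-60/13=-4.62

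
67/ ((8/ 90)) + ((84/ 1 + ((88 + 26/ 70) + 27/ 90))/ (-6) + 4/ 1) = 25514/ 35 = 728.97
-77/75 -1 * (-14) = 973/75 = 12.97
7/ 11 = 0.64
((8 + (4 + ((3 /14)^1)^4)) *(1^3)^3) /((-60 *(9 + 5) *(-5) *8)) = 153691 /430259200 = 0.00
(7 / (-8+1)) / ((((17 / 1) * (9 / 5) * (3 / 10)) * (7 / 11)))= -550 / 3213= -0.17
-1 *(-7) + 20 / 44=82 / 11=7.45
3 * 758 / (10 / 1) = 227.40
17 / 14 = 1.21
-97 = -97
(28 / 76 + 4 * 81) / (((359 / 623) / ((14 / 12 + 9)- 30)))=-456906331 / 40926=-11164.21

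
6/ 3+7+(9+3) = 21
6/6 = 1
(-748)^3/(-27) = 418508992/27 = 15500333.04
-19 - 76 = -95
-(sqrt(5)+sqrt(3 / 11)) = -2.76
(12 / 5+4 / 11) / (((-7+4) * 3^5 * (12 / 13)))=-494 / 120285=-0.00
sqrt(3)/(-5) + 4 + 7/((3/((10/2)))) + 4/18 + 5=188/9 -sqrt(3)/5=20.54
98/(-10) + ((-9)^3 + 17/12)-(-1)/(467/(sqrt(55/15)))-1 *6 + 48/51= -757291/1020 + sqrt(33)/1401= -742.44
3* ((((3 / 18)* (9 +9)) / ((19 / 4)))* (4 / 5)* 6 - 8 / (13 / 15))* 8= -183744 / 1235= -148.78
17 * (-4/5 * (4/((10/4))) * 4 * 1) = -2176/25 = -87.04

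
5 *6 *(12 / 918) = 20 / 51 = 0.39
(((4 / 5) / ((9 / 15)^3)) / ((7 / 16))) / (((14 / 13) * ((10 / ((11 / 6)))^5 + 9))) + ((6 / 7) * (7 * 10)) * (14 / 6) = 144297215726380 / 1030682434257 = 140.00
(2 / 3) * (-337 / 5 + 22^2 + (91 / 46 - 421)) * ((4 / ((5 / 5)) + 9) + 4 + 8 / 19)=-184367 / 6555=-28.13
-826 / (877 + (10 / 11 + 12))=-9086 / 9789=-0.93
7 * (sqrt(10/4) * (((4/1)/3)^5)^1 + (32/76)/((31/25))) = 1400/589 + 3584 * sqrt(10)/243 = 49.02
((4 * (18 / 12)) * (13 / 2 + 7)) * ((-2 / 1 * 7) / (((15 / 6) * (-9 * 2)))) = 126 / 5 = 25.20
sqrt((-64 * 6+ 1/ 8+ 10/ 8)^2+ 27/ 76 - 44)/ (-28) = -sqrt(3381460913)/ 4256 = -13.66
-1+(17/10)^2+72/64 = 603/200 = 3.02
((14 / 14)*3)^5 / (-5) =-243 / 5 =-48.60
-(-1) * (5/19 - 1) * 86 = -1204/19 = -63.37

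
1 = 1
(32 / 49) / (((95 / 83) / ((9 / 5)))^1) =23904 / 23275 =1.03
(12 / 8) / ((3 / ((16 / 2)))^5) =16384 / 81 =202.27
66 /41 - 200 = -8134 /41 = -198.39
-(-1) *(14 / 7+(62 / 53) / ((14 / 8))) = 2.67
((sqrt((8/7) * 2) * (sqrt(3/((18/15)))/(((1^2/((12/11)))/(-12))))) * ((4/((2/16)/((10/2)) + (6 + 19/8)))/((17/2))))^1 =-1920 * sqrt(70)/9163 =-1.75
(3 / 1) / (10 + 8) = 1 / 6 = 0.17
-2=-2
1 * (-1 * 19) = -19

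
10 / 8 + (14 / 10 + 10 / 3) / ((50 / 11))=3437 / 1500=2.29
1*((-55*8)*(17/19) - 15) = -7765/19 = -408.68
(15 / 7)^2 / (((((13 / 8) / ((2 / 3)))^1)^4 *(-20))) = -0.01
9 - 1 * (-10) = 19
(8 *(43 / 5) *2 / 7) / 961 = 688 / 33635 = 0.02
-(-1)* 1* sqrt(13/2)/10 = sqrt(26)/20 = 0.25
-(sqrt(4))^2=-4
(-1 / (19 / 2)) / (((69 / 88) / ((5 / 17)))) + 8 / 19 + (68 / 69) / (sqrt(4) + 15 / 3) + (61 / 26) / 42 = 4690753 / 8112468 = 0.58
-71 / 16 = -4.44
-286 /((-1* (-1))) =-286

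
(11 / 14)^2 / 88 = 11 / 1568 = 0.01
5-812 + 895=88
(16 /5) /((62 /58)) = 464 /155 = 2.99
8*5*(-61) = -2440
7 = 7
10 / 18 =5 / 9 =0.56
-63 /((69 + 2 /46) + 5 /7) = -10143 /11231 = -0.90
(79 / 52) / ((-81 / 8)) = -158 / 1053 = -0.15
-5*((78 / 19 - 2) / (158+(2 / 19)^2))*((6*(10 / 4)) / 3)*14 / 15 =-26600 / 85563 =-0.31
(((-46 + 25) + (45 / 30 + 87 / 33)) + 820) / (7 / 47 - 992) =-830443 / 1025574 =-0.81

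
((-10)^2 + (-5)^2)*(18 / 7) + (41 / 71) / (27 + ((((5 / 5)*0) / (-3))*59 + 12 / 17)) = 75247129 / 234087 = 321.45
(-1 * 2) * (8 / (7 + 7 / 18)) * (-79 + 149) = -2880 / 19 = -151.58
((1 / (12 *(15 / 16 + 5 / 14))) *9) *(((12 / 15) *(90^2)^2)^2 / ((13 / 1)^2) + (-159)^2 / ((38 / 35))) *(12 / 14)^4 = 162813305766614521248 / 31939817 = 5097502774252.42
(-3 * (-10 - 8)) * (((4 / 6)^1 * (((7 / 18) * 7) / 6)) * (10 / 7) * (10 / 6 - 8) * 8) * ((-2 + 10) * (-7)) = 595840 / 9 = 66204.44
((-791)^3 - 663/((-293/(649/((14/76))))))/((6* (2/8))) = -2030103176630/6153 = -329937132.56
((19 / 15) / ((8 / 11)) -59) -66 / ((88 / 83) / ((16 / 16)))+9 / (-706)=-5062913 / 42360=-119.52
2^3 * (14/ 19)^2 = 4.34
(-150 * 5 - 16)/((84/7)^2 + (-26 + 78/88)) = -33704/5231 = -6.44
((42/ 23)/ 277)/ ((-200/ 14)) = -147/ 318550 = -0.00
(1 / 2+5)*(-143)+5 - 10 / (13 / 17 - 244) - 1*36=-1352077 / 1654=-817.46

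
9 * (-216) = -1944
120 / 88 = 15 / 11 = 1.36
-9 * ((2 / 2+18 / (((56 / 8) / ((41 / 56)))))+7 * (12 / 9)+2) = -25077 / 196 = -127.94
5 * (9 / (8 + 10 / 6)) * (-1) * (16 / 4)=-540 / 29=-18.62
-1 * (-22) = 22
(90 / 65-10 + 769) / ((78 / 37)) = 121915 / 338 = 360.70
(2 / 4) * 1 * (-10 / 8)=-5 / 8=-0.62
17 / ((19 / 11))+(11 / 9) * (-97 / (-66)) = 11941 / 1026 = 11.64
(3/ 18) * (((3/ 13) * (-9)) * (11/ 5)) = -0.76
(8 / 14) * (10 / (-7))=-40 / 49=-0.82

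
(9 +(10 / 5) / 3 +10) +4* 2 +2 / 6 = 28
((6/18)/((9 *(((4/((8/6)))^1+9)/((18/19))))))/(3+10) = 1/4446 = 0.00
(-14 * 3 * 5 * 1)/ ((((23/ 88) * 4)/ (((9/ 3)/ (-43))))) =13860/ 989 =14.01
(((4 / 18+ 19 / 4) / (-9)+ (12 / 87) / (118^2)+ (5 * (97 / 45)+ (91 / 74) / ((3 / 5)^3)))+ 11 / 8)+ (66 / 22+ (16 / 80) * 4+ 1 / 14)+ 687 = 59990325374327 / 84712362840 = 708.16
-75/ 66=-25/ 22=-1.14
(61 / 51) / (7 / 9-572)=-183 / 87397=-0.00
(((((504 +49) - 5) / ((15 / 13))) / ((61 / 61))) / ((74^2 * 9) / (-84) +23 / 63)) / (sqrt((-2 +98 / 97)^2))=-1209299 / 1477600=-0.82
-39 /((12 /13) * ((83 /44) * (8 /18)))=-16731 /332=-50.39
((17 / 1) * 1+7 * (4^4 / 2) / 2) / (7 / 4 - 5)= -1860 / 13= -143.08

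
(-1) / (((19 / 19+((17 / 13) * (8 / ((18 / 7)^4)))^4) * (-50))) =423392876910379446408 / 21239035035371563448425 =0.02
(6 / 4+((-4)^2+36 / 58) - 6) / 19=37 / 58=0.64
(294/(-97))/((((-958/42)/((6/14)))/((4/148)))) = 2646/1719131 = 0.00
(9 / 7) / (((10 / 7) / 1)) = 9 / 10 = 0.90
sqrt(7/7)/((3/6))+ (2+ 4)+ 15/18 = 53/6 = 8.83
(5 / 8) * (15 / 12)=25 / 32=0.78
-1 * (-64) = 64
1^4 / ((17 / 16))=16 / 17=0.94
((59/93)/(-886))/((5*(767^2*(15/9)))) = -1/6846587150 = -0.00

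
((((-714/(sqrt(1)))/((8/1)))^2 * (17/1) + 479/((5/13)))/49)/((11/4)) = 10932797/10780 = 1014.17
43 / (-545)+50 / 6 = 13496 / 1635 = 8.25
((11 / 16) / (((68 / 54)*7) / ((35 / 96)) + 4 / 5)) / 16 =495 / 287744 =0.00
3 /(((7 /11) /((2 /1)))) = 66 /7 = 9.43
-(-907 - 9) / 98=458 / 49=9.35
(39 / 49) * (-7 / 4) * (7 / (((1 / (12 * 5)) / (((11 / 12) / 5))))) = -429 / 4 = -107.25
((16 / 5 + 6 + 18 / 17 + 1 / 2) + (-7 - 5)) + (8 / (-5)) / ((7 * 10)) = -7521 / 5950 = -1.26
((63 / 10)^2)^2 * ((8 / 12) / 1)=5250987 / 5000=1050.20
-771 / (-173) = 4.46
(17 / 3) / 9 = 17 / 27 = 0.63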